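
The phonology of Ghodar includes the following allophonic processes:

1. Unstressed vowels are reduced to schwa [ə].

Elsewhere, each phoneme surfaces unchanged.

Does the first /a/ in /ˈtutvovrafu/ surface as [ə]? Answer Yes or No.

Rule 1 applies to /a/ (between /r/ and /f/: in an unstressed syllable) → [ə].
The actual realization is [ə], which matches [ə].

Yes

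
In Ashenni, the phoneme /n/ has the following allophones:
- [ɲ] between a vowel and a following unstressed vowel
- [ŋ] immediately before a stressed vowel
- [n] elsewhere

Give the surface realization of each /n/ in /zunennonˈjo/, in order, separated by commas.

Occurrence 1 (position 3): between a vowel and a following unstressed vowel → [ɲ].
Occurrence 2 (position 5): no conditioning environment matches → elsewhere allophone [n].
Occurrence 3 (position 6): no conditioning environment matches → elsewhere allophone [n].
Occurrence 4 (position 8): no conditioning environment matches → elsewhere allophone [n].

[ɲ], [n], [n], [n]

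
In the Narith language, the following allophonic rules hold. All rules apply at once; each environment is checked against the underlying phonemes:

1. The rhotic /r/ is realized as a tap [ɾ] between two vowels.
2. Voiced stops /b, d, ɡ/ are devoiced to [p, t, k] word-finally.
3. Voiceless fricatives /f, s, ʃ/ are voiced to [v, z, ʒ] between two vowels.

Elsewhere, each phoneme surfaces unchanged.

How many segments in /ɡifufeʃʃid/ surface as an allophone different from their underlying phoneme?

Segments that undergo a rule: /f/ → [v] (rule 3); /f/ → [v] (rule 3); /d/ → [t] (rule 2).
All other segments surface unchanged.

3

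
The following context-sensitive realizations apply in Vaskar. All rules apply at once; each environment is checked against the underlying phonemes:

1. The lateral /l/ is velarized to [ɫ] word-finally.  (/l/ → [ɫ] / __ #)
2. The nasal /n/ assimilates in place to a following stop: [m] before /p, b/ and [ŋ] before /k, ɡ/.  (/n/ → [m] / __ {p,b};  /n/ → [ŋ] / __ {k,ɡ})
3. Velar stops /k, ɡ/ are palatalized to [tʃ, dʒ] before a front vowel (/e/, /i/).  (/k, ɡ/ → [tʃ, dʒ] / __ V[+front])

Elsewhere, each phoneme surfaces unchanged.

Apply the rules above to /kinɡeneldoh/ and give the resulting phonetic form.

/k/ (word-initial) occurs before a front vowel → [tʃ] by rule 3.
/i/ (between /k/ and /n/): no rule targets it → [i].
/n/ meets the environment for rule 2 (before a labial or velar stop) → [ŋ].
/ɡ/ — between /n/ and /e/, before a front vowel — surfaces as [dʒ] (rule 3).
/e/ stays [e].
/n/ — between /e/ and /e/; rule 2 does not apply here → [n].
/e/ (between /n/ and /l/): no rule targets it → [e].
/l/ — between /e/ and /d/; rule 1 does not apply here → [l].
/d/ stays [d].
/o/ (between /d/ and /h/) is unaffected → [o].
/h/ (word-final): no rule targets it → [h].

[tʃiŋdʒeneldoh]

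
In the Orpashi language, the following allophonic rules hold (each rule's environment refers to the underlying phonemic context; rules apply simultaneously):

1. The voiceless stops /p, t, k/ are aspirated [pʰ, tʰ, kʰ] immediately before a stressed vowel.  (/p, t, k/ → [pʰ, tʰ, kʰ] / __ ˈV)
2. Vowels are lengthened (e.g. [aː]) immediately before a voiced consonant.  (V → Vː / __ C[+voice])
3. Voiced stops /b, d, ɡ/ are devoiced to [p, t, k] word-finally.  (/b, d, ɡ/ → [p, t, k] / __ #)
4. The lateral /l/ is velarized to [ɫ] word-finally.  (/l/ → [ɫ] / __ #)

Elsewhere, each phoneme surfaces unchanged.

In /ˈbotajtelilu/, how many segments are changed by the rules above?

3

Segments that undergo a rule: /a/ → [aː] (rule 2); /e/ → [eː] (rule 2); /i/ → [iː] (rule 2).
All other segments surface unchanged.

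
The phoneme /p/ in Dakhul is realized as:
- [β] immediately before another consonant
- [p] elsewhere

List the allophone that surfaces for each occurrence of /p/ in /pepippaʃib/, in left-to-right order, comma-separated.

[p], [p], [β], [p]

Occurrence 1 (position 1): no conditioning environment matches → elsewhere allophone [p].
Occurrence 2 (position 3): no conditioning environment matches → elsewhere allophone [p].
Occurrence 3 (position 5): immediately before another consonant → [β].
Occurrence 4 (position 6): no conditioning environment matches → elsewhere allophone [p].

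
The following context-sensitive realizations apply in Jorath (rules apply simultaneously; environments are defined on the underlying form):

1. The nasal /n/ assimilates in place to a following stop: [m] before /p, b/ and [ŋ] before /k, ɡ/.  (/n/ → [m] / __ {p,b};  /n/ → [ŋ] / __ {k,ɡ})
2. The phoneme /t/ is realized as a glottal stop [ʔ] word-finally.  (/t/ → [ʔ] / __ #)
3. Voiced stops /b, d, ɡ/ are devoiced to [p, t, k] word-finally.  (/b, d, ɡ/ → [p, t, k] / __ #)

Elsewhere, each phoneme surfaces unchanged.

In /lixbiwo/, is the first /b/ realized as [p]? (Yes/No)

No

/b/ (between /x/ and /i/) is in the target of rule 3 but the environment (word-finally) is not met → [b].
The actual realization is [b], not [p].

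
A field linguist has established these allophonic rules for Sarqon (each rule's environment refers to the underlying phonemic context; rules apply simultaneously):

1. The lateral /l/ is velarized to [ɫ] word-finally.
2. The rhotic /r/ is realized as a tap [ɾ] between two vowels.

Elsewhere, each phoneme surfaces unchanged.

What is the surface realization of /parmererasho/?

[parmeɾeɾasho]

/p/ stays [p].
/a/ — not in any rule's target class → [a].
/r/ (between /a/ and /m/): rule 2 targets it, but not between two vowels → unchanged [r].
/m/ — not in any rule's target class → [m].
/e/ (between /m/ and /r/) is unaffected → [e].
Rule 2 applies to /r/ (between /e/ and /e/: between two vowels) → [ɾ].
/e/ stays [e].
/r/ — between /e/ and /a/, between two vowels — surfaces as [ɾ] (rule 2).
/a/ — not in any rule's target class → [a].
/s/ (between /a/ and /h/) is unaffected → [s].
/h/ (between /s/ and /o/): no rule targets it → [h].
/o/ (word-final) is unaffected → [o].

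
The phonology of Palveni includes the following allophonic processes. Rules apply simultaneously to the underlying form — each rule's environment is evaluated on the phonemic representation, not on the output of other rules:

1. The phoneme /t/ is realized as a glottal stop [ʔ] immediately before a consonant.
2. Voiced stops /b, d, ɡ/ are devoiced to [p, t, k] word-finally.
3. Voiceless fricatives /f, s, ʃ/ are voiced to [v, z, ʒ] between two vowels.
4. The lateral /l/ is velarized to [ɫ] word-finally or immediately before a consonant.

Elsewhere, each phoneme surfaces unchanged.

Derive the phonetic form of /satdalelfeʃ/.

[saʔdaleɫfeʃ]

/s/ — word-initial; rule 3 does not apply here → [s].
/a/ — not in any rule's target class → [a].
/t/ — between /a/ and /d/, immediately before a consonant — surfaces as [ʔ] (rule 1).
/d/ — between /t/ and /a/; rule 2 does not apply here → [d].
/a/ (between /d/ and /l/) is unaffected → [a].
/l/ (between /a/ and /e/) fails the environment for rule 4, so it stays [l].
/e/ (between /l/ and /l/): no rule targets it → [e].
/l/ (between /e/ and /f/): word-finally or immediately before a consonant, so rule 4 applies → [ɫ].
/f/ (between /l/ and /e/): rule 3 targets it, but not between two vowels → unchanged [f].
/e/ (between /f/ and /ʃ/): no rule targets it → [e].
/ʃ/ (word-final) is in the target of rule 3 but the environment (between two vowels) is not met → [ʃ].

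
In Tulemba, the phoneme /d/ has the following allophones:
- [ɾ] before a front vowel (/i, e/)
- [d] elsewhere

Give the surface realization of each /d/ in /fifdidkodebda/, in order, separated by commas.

[ɾ], [d], [ɾ], [d]

Occurrence 1 (position 4): before a front vowel (/i, e/) → [ɾ].
Occurrence 2 (position 6): no conditioning environment matches → elsewhere allophone [d].
Occurrence 3 (position 9): before a front vowel (/i, e/) → [ɾ].
Occurrence 4 (position 12): no conditioning environment matches → elsewhere allophone [d].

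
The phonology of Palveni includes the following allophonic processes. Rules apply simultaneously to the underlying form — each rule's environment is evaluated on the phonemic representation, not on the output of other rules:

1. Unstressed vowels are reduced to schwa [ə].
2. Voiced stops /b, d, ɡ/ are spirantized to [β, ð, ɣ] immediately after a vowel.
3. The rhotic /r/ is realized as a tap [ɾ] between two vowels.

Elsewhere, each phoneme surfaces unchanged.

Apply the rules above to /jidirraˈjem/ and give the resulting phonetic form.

/j/ stays [j].
/i/ — between /j/ and /d/, in an unstressed syllable — surfaces as [ə] (rule 1).
/d/ meets the environment for rule 2 (immediately after a vowel) → [ð].
/i/ — between /d/ and /r/, in an unstressed syllable — surfaces as [ə] (rule 1).
/r/ (between /i/ and /r/) fails the environment for rule 3, so it stays [r].
/r/ (between /r/ and /a/): rule 3 targets it, but not between two vowels → unchanged [r].
/a/ (between /r/ and /j/): in an unstressed syllable, so rule 1 applies → [ə].
/j/ (between /a/ and /e/): no rule targets it → [j].
/e/ (between /j/ and /m/): rule 1 targets it, but not in an unstressed syllable → unchanged [e].
/m/ (word-final) is unaffected → [m].

[jəðərrəˈjem]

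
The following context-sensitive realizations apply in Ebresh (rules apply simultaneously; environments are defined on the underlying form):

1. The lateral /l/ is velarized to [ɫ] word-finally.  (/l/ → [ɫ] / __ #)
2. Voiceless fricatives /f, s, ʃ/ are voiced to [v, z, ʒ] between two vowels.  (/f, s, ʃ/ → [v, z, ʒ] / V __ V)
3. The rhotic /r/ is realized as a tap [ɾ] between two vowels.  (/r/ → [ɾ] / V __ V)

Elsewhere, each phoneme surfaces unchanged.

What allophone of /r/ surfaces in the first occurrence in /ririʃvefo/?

[r]

/r/ (word-initial): rule 3 targets it, but not between two vowels → unchanged [r].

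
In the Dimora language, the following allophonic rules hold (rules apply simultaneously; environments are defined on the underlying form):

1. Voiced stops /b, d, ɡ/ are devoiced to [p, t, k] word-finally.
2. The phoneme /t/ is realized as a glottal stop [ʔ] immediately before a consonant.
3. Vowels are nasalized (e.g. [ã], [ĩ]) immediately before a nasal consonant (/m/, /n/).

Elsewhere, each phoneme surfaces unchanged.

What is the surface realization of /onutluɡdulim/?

/o/ meets the environment for rule 3 (before a nasal consonant) → [õ].
/n/ (between /o/ and /u/) is unaffected → [n].
/u/ — between /n/ and /t/; rule 3 does not apply here → [u].
/t/ meets the environment for rule 2 (immediately before a consonant) → [ʔ].
/l/ (between /t/ and /u/) is unaffected → [l].
/u/ — between /l/ and /ɡ/; rule 3 does not apply here → [u].
/ɡ/ (between /u/ and /d/): rule 1 targets it, but not word-finally → unchanged [ɡ].
/d/ (between /ɡ/ and /u/) fails the environment for rule 1, so it stays [d].
/u/ (between /d/ and /l/) fails the environment for rule 3, so it stays [u].
/l/ — not in any rule's target class → [l].
Rule 3 applies to /i/ (between /l/ and /m/: before a nasal consonant) → [ĩ].
/m/ (word-final) is unaffected → [m].

[õnuʔluɡdulĩm]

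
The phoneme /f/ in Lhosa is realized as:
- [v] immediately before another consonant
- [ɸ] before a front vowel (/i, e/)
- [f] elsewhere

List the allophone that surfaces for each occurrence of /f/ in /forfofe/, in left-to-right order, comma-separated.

[f], [f], [ɸ]

Occurrence 1 (position 1): no conditioning environment matches → elsewhere allophone [f].
Occurrence 2 (position 4): no conditioning environment matches → elsewhere allophone [f].
Occurrence 3 (position 6): before a front vowel (/i, e/) → [ɸ].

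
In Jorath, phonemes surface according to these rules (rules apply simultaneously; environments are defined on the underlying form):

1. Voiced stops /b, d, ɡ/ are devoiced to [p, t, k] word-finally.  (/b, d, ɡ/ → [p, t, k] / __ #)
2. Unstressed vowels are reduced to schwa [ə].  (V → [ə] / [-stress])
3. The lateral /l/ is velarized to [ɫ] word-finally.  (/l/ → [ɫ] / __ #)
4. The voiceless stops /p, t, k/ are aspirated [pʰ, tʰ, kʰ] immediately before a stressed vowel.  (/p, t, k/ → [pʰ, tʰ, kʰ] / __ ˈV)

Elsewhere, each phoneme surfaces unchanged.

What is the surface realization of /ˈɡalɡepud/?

/ɡ/ (word-initial): rule 1 targets it, but not word-finally → unchanged [ɡ].
/a/ (between /ɡ/ and /l/): rule 2 targets it, but not in an unstressed syllable → unchanged [a].
/l/ — between /a/ and /ɡ/; rule 3 does not apply here → [l].
/ɡ/ (between /l/ and /e/) is in the target of rule 1 but the environment (word-finally) is not met → [ɡ].
/e/ (between /ɡ/ and /p/) occurs in an unstressed syllable → [ə] by rule 2.
/p/ (between /e/ and /u/): rule 4 targets it, but not immediately before a stressed vowel → unchanged [p].
/u/ (between /p/ and /d/): in an unstressed syllable, so rule 2 applies → [ə].
/d/ (word-final) occurs word-finally → [t] by rule 1.

[ˈɡalɡəpət]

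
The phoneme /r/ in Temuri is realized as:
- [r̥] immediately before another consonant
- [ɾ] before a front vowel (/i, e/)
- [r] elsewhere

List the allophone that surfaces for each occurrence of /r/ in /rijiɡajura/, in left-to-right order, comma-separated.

[ɾ], [r]

Occurrence 1 (position 1): before a front vowel (/i, e/) → [ɾ].
Occurrence 2 (position 9): no conditioning environment matches → elsewhere allophone [r].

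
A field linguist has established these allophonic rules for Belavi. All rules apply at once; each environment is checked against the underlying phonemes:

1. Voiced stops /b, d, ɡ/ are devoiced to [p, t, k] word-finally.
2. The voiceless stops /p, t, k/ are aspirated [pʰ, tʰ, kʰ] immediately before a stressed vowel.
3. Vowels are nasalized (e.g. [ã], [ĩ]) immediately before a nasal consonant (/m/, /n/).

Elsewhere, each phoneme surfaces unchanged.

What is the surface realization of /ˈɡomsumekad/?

/ɡ/ — word-initial; rule 1 does not apply here → [ɡ].
Rule 3 applies to /o/ (between /ɡ/ and /m/: before a nasal consonant) → [õ].
/u/ — between /s/ and /m/, before a nasal consonant — surfaces as [ũ] (rule 3).
/e/ (between /m/ and /k/): rule 3 targets it, but not before a nasal consonant → unchanged [e].
/k/ (between /e/ and /a/): rule 2 targets it, but not immediately before a stressed vowel → unchanged [k].
/a/ (between /k/ and /d/) fails the environment for rule 3, so it stays [a].
/d/ (word-final): word-finally, so rule 1 applies → [t].

[ˈɡõmsũmekat]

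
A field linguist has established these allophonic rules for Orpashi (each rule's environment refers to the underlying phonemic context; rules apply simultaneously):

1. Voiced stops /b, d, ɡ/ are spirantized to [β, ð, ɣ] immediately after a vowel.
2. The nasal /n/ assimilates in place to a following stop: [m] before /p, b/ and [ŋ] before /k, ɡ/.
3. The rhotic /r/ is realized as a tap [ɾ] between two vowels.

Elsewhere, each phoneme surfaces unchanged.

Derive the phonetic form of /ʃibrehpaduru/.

[ʃiβrehpaðuɾu]

/ʃ/ stays [ʃ].
/i/ — not in any rule's target class → [i].
/b/ (between /i/ and /r/) occurs immediately after a vowel → [β] by rule 1.
/r/ (between /b/ and /e/) fails the environment for rule 3, so it stays [r].
/e/ stays [e].
/h/ (between /e/ and /p/): no rule targets it → [h].
/p/ (between /h/ and /a/) is unaffected → [p].
/a/ — not in any rule's target class → [a].
/d/ meets the environment for rule 1 (immediately after a vowel) → [ð].
/u/ stays [u].
/r/ (between /u/ and /u/) occurs between two vowels → [ɾ] by rule 3.
/u/ (word-final): no rule targets it → [u].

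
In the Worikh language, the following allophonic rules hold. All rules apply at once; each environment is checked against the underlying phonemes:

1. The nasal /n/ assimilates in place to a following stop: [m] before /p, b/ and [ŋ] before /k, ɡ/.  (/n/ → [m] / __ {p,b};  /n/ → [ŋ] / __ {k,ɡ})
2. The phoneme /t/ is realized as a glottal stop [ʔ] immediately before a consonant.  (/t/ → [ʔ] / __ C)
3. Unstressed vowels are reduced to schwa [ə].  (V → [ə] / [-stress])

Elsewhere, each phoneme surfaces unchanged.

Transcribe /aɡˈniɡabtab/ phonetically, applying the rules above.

[əɡˈniɡəbtəb]

Rule 3 applies to /a/ (word-initial: in an unstressed syllable) → [ə].
/ɡ/ stays [ɡ].
/n/ (between /ɡ/ and /i/) fails the environment for rule 1, so it stays [n].
/i/ (between /n/ and /ɡ/) is in the target of rule 3 but the environment (in an unstressed syllable) is not met → [i].
/ɡ/ — not in any rule's target class → [ɡ].
/a/ (between /ɡ/ and /b/) occurs in an unstressed syllable → [ə] by rule 3.
/b/ stays [b].
/t/ (between /b/ and /a/) is in the target of rule 2 but the environment (immediately before a consonant) is not met → [t].
Rule 3 applies to /a/ (between /t/ and /b/: in an unstressed syllable) → [ə].
/b/ — not in any rule's target class → [b].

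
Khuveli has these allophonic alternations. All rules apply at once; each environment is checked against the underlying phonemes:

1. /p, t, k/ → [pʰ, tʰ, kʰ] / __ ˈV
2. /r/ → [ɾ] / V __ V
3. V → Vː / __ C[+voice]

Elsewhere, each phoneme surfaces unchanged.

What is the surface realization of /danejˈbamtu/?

[daːneːjˈbaːmtu]

/d/ (word-initial) is unaffected → [d].
/a/ — between /d/ and /n/, before a voiced consonant — surfaces as [aː] (rule 3).
/n/ (between /a/ and /e/) is unaffected → [n].
/e/ — between /n/ and /j/, before a voiced consonant — surfaces as [eː] (rule 3).
/j/ — not in any rule's target class → [j].
/b/ — not in any rule's target class → [b].
/a/ (between /b/ and /m/) occurs before a voiced consonant → [aː] by rule 3.
/m/ (between /a/ and /t/) is unaffected → [m].
/t/ (between /m/ and /u/) fails the environment for rule 1, so it stays [t].
/u/ (word-final): rule 3 targets it, but not before a voiced consonant → unchanged [u].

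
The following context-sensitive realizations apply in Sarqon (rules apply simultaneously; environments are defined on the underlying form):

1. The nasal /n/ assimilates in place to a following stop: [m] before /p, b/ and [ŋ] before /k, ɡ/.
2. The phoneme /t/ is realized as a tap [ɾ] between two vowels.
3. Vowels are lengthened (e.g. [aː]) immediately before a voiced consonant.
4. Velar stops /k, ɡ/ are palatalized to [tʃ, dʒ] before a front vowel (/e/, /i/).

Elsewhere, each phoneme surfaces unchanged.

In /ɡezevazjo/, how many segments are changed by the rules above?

4

Segments that undergo a rule: /ɡ/ → [dʒ] (rule 4); /e/ → [eː] (rule 3); /e/ → [eː] (rule 3); /a/ → [aː] (rule 3).
All other segments surface unchanged.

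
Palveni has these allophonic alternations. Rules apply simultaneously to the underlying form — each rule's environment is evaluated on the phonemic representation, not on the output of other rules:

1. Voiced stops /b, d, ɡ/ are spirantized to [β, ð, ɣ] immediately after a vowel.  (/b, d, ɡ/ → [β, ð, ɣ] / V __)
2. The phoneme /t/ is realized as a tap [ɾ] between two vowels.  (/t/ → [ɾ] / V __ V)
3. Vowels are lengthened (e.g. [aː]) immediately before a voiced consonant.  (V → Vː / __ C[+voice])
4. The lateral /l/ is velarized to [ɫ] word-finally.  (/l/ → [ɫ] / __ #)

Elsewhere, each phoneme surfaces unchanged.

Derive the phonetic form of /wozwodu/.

[woːzwoːðu]

/w/ — not in any rule's target class → [w].
/o/ (between /w/ and /z/): before a voiced consonant, so rule 3 applies → [oː].
/z/ (between /o/ and /w/): no rule targets it → [z].
/w/ (between /z/ and /o/): no rule targets it → [w].
/o/ — between /w/ and /d/, before a voiced consonant — surfaces as [oː] (rule 3).
/d/ meets the environment for rule 1 (immediately after a vowel) → [ð].
/u/ — word-final; rule 3 does not apply here → [u].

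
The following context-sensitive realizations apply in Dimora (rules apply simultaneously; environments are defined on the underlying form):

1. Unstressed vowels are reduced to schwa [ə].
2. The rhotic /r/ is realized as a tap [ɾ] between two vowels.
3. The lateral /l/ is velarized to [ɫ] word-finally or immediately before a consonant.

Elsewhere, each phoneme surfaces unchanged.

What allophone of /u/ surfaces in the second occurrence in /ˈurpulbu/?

[ə]

Rule 1 applies to /u/ (between /p/ and /l/: in an unstressed syllable) → [ə].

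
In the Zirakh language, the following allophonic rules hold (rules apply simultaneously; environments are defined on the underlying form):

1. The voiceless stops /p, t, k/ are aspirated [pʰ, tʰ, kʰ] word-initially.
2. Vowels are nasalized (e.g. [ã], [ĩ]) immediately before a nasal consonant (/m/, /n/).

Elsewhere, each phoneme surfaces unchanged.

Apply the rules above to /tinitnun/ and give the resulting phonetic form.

[tʰĩnitnũn]

/t/ meets the environment for rule 1 (word-initially) → [tʰ].
/i/ meets the environment for rule 2 (before a nasal consonant) → [ĩ].
/i/ (between /n/ and /t/): rule 2 targets it, but not before a nasal consonant → unchanged [i].
/t/ — between /i/ and /n/; rule 1 does not apply here → [t].
/u/ (between /n/ and /n/): before a nasal consonant, so rule 2 applies → [ũ].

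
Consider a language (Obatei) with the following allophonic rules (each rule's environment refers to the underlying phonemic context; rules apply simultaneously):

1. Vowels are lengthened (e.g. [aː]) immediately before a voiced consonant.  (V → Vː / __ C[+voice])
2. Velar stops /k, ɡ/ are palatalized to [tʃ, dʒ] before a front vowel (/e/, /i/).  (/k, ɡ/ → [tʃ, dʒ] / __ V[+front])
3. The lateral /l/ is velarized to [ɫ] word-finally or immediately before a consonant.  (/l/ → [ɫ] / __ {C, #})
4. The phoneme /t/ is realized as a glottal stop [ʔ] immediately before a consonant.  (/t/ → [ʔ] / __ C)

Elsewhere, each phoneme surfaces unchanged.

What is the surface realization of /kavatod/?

[kaːvatoːd]

/k/ — word-initial; rule 2 does not apply here → [k].
Rule 1 applies to /a/ (between /k/ and /v/: before a voiced consonant) → [aː].
/a/ (between /v/ and /t/): rule 1 targets it, but not before a voiced consonant → unchanged [a].
/t/ (between /a/ and /o/) fails the environment for rule 4, so it stays [t].
/o/ (between /t/ and /d/): before a voiced consonant, so rule 1 applies → [oː].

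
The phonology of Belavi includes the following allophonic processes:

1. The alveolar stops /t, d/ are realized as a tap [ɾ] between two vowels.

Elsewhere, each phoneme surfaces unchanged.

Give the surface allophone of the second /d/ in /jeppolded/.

/d/ (word-final) fails the environment for rule 1, so it stays [d].

[d]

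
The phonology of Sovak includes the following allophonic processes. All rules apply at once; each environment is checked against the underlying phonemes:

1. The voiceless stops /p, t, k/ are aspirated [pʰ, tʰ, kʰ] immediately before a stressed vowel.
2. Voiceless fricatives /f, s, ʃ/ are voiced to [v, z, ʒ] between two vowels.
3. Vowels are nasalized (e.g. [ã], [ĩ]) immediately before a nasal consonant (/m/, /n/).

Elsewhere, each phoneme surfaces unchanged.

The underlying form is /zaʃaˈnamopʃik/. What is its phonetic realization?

[zaʒãˈnãmopʃik]

/z/ — not in any rule's target class → [z].
/a/ (between /z/ and /ʃ/) is in the target of rule 3 but the environment (before a nasal consonant) is not met → [a].
/ʃ/ — between /a/ and /a/, between two vowels — surfaces as [ʒ] (rule 2).
/a/ meets the environment for rule 3 (before a nasal consonant) → [ã].
/n/ — not in any rule's target class → [n].
/a/ (between /n/ and /m/): before a nasal consonant, so rule 3 applies → [ã].
/m/ stays [m].
/o/ (between /m/ and /p/) is in the target of rule 3 but the environment (before a nasal consonant) is not met → [o].
/p/ (between /o/ and /ʃ/) is in the target of rule 1 but the environment (immediately before a stressed vowel) is not met → [p].
/ʃ/ (between /p/ and /i/) is in the target of rule 2 but the environment (between two vowels) is not met → [ʃ].
/i/ (between /ʃ/ and /k/): rule 3 targets it, but not before a nasal consonant → unchanged [i].
/k/ (word-final) is in the target of rule 1 but the environment (immediately before a stressed vowel) is not met → [k].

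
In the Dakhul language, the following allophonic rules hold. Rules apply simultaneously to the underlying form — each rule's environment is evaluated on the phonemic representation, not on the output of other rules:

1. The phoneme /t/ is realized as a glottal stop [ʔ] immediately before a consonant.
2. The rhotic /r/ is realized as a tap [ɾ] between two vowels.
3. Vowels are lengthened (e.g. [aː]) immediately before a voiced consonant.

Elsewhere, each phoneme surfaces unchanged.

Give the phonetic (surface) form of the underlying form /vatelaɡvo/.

/v/ — not in any rule's target class → [v].
/a/ (between /v/ and /t/) fails the environment for rule 3, so it stays [a].
/t/ (between /a/ and /e/): rule 1 targets it, but not immediately before a consonant → unchanged [t].
Rule 3 applies to /e/ (between /t/ and /l/: before a voiced consonant) → [eː].
/l/ stays [l].
/a/ (between /l/ and /ɡ/) occurs before a voiced consonant → [aː] by rule 3.
/ɡ/ (between /a/ and /v/): no rule targets it → [ɡ].
/v/ stays [v].
/o/ (word-final) fails the environment for rule 3, so it stays [o].

[vateːlaːɡvo]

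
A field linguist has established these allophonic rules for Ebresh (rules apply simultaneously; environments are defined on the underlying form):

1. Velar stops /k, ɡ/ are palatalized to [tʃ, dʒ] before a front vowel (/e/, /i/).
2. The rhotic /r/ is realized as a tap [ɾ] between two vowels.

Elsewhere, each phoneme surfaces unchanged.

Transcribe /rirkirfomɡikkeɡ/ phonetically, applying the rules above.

[rirtʃirfomdʒiktʃeɡ]

/r/ (word-initial): rule 2 targets it, but not between two vowels → unchanged [r].
/r/ (between /i/ and /k/) is in the target of rule 2 but the environment (between two vowels) is not met → [r].
/k/ meets the environment for rule 1 (before a front vowel) → [tʃ].
/r/ (between /i/ and /f/): rule 2 targets it, but not between two vowels → unchanged [r].
Rule 1 applies to /ɡ/ (between /m/ and /i/: before a front vowel) → [dʒ].
/k/ (between /i/ and /k/) is in the target of rule 1 but the environment (before a front vowel) is not met → [k].
/k/ meets the environment for rule 1 (before a front vowel) → [tʃ].
/ɡ/ (word-final) is in the target of rule 1 but the environment (before a front vowel) is not met → [ɡ].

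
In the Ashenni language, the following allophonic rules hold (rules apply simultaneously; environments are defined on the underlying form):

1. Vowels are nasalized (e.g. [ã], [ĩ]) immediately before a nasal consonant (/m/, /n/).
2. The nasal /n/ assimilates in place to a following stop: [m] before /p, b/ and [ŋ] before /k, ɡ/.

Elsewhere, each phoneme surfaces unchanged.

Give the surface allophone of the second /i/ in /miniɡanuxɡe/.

/i/ — between /n/ and /ɡ/; rule 1 does not apply here → [i].

[i]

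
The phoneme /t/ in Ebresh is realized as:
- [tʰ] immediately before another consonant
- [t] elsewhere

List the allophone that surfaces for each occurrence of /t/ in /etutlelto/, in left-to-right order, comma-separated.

[t], [tʰ], [t]

Occurrence 1 (position 2): no conditioning environment matches → elsewhere allophone [t].
Occurrence 2 (position 4): immediately before another consonant → [tʰ].
Occurrence 3 (position 8): no conditioning environment matches → elsewhere allophone [t].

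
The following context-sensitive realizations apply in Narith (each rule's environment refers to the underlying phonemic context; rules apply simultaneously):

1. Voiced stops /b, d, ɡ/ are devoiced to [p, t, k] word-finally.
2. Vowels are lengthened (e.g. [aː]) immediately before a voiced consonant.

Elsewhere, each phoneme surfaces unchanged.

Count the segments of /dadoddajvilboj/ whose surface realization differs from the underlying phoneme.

Segments that undergo a rule: /a/ → [aː] (rule 2); /o/ → [oː] (rule 2); /a/ → [aː] (rule 2); /i/ → [iː] (rule 2); /o/ → [oː] (rule 2).
All other segments surface unchanged.

5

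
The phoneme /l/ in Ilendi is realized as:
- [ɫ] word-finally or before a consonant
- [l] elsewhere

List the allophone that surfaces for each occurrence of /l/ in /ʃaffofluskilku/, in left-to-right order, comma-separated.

[l], [ɫ]

Occurrence 1 (position 7): no conditioning environment matches → elsewhere allophone [l].
Occurrence 2 (position 12): word-finally or before a consonant → [ɫ].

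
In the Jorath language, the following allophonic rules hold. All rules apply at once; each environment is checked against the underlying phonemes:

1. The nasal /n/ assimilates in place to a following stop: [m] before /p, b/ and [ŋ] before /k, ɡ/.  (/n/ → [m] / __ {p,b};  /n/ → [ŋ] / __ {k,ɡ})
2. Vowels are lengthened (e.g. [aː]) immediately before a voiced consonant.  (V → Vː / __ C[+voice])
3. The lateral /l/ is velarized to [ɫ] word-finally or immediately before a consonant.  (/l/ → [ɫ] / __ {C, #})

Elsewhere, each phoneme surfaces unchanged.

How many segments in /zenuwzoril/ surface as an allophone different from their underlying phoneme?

5

Segments that undergo a rule: /e/ → [eː] (rule 2); /u/ → [uː] (rule 2); /o/ → [oː] (rule 2); /i/ → [iː] (rule 2); /l/ → [ɫ] (rule 3).
All other segments surface unchanged.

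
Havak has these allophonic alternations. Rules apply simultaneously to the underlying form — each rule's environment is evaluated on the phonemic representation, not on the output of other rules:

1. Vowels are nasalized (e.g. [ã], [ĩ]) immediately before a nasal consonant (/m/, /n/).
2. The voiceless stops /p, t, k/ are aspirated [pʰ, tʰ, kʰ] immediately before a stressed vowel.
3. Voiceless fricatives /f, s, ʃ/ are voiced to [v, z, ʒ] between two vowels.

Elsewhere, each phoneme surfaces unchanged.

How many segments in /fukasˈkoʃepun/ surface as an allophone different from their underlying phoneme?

Segments that undergo a rule: /k/ → [kʰ] (rule 2); /ʃ/ → [ʒ] (rule 3); /u/ → [ũ] (rule 1).
All other segments surface unchanged.

3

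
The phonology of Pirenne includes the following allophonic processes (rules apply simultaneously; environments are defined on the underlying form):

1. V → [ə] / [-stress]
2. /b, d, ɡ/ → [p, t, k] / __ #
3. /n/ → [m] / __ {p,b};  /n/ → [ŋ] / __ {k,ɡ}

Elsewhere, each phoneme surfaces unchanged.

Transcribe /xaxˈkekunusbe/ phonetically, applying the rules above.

/x/ stays [x].
Rule 1 applies to /a/ (between /x/ and /x/: in an unstressed syllable) → [ə].
/x/ (between /a/ and /k/) is unaffected → [x].
/k/ stays [k].
/e/ — between /k/ and /k/; rule 1 does not apply here → [e].
/k/ (between /e/ and /u/): no rule targets it → [k].
/u/ — between /k/ and /n/, in an unstressed syllable — surfaces as [ə] (rule 1).
/n/ (between /u/ and /u/) is in the target of rule 3 but the environment (before a labial or velar stop) is not met → [n].
/u/ — between /n/ and /s/, in an unstressed syllable — surfaces as [ə] (rule 1).
/s/ — not in any rule's target class → [s].
/b/ (between /s/ and /e/) is in the target of rule 2 but the environment (word-finally) is not met → [b].
/e/ — word-final, in an unstressed syllable — surfaces as [ə] (rule 1).

[xəxˈkekənəsbə]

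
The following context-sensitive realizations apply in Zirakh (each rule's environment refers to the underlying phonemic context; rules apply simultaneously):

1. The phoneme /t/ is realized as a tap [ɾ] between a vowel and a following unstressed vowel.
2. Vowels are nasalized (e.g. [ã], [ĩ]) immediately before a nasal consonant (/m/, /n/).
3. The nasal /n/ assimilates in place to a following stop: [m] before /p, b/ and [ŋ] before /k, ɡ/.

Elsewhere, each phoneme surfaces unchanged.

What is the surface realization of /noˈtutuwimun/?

/n/ (word-initial): rule 3 targets it, but not before a labial or velar stop → unchanged [n].
/o/ (between /n/ and /t/): rule 2 targets it, but not before a nasal consonant → unchanged [o].
/t/ (between /o/ and /u/) fails the environment for rule 1, so it stays [t].
/u/ (between /t/ and /t/) is in the target of rule 2 but the environment (before a nasal consonant) is not met → [u].
/t/ meets the environment for rule 1 (between a vowel and a following unstressed vowel) → [ɾ].
/u/ (between /t/ and /w/): rule 2 targets it, but not before a nasal consonant → unchanged [u].
Rule 2 applies to /i/ (between /w/ and /m/: before a nasal consonant) → [ĩ].
/u/ meets the environment for rule 2 (before a nasal consonant) → [ũ].
/n/ (word-final) fails the environment for rule 3, so it stays [n].

[noˈtuɾuwĩmũn]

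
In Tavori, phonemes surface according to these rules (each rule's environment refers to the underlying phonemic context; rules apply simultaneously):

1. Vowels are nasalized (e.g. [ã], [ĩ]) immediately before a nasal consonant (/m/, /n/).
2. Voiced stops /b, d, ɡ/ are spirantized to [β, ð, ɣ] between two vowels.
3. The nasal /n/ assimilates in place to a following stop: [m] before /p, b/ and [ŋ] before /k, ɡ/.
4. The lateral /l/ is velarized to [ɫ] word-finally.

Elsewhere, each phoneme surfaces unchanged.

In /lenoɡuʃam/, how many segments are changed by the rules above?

3

Segments that undergo a rule: /e/ → [ẽ] (rule 1); /ɡ/ → [ɣ] (rule 2); /a/ → [ã] (rule 1).
All other segments surface unchanged.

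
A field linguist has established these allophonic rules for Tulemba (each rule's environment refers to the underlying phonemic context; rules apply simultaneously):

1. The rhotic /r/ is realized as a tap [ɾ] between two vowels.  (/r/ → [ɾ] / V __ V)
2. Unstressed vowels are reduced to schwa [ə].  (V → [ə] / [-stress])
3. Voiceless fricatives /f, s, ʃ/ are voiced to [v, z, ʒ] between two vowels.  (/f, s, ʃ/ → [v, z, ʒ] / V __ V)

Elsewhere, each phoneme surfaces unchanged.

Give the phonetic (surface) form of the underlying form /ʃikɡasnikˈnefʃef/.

/ʃ/ (word-initial) is in the target of rule 3 but the environment (between two vowels) is not met → [ʃ].
/i/ — between /ʃ/ and /k/, in an unstressed syllable — surfaces as [ə] (rule 2).
/k/ (between /i/ and /ɡ/): no rule targets it → [k].
/ɡ/ (between /k/ and /a/) is unaffected → [ɡ].
/a/ meets the environment for rule 2 (in an unstressed syllable) → [ə].
/s/ (between /a/ and /n/): rule 3 targets it, but not between two vowels → unchanged [s].
/n/ stays [n].
/i/ (between /n/ and /k/) occurs in an unstressed syllable → [ə] by rule 2.
/k/ (between /i/ and /n/) is unaffected → [k].
/n/ stays [n].
/e/ — between /n/ and /f/; rule 2 does not apply here → [e].
/f/ (between /e/ and /ʃ/) fails the environment for rule 3, so it stays [f].
/ʃ/ — between /f/ and /e/; rule 3 does not apply here → [ʃ].
/e/ — between /ʃ/ and /f/, in an unstressed syllable — surfaces as [ə] (rule 2).
/f/ (word-final) fails the environment for rule 3, so it stays [f].

[ʃəkɡəsnəkˈnefʃəf]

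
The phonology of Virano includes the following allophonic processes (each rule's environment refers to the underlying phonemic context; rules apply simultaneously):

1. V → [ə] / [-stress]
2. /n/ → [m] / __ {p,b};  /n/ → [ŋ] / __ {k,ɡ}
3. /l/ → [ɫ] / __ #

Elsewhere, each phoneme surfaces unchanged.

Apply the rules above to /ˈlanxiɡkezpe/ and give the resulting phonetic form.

/l/ (word-initial): rule 3 targets it, but not word-finally → unchanged [l].
/a/ — between /l/ and /n/; rule 1 does not apply here → [a].
/n/ (between /a/ and /x/) fails the environment for rule 2, so it stays [n].
/x/ stays [x].
/i/ meets the environment for rule 1 (in an unstressed syllable) → [ə].
/ɡ/ stays [ɡ].
/k/ (between /ɡ/ and /e/) is unaffected → [k].
Rule 1 applies to /e/ (between /k/ and /z/: in an unstressed syllable) → [ə].
/z/ stays [z].
/p/ — not in any rule's target class → [p].
/e/ (word-final) occurs in an unstressed syllable → [ə] by rule 1.

[ˈlanxəɡkəzpə]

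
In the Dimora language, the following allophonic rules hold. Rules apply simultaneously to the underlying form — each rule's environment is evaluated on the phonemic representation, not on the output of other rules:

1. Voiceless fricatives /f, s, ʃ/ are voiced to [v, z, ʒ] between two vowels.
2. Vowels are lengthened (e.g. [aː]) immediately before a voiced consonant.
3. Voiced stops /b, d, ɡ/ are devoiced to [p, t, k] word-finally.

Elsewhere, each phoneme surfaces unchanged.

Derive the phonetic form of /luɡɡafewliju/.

[luːɡɡaveːwliːju]

/u/ — between /l/ and /ɡ/, before a voiced consonant — surfaces as [uː] (rule 2).
/ɡ/ (between /u/ and /ɡ/) is in the target of rule 3 but the environment (word-finally) is not met → [ɡ].
/ɡ/ — between /ɡ/ and /a/; rule 3 does not apply here → [ɡ].
/a/ (between /ɡ/ and /f/) is in the target of rule 2 but the environment (before a voiced consonant) is not met → [a].
/f/ (between /a/ and /e/) occurs between two vowels → [v] by rule 1.
Rule 2 applies to /e/ (between /f/ and /w/: before a voiced consonant) → [eː].
/i/ — between /l/ and /j/, before a voiced consonant — surfaces as [iː] (rule 2).
/u/ — word-final; rule 2 does not apply here → [u].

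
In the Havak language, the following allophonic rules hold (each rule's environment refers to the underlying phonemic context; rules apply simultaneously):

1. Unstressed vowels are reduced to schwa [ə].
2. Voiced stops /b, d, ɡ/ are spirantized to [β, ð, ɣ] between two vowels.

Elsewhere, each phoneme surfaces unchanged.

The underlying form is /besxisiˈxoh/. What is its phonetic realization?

/b/ (word-initial) is in the target of rule 2 but the environment (between two vowels) is not met → [b].
/e/ meets the environment for rule 1 (in an unstressed syllable) → [ə].
/s/ — not in any rule's target class → [s].
/x/ — not in any rule's target class → [x].
Rule 1 applies to /i/ (between /x/ and /s/: in an unstressed syllable) → [ə].
/s/ (between /i/ and /i/): no rule targets it → [s].
/i/ (between /s/ and /x/): in an unstressed syllable, so rule 1 applies → [ə].
/x/ — not in any rule's target class → [x].
/o/ (between /x/ and /h/) is in the target of rule 1 but the environment (in an unstressed syllable) is not met → [o].
/h/ (word-final) is unaffected → [h].

[bəsxəsəˈxoh]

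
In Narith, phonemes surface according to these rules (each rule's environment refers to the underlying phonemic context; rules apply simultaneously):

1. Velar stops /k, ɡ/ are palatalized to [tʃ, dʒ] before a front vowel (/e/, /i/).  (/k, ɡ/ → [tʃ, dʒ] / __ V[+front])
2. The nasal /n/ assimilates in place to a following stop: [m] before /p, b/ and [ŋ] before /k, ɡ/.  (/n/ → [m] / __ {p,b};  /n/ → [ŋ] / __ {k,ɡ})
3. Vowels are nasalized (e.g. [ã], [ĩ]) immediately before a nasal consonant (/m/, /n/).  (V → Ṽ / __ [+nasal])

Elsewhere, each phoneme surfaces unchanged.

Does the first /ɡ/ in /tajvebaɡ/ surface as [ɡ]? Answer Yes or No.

/ɡ/ (word-final) fails the environment for rule 1, so it stays [ɡ].
The actual realization is [ɡ], which matches [ɡ].

Yes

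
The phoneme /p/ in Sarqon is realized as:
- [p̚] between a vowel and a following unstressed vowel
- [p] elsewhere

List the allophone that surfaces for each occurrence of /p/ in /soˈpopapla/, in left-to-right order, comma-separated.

Occurrence 1 (position 3): no conditioning environment matches → elsewhere allophone [p].
Occurrence 2 (position 5): between a vowel and a following unstressed vowel → [p̚].
Occurrence 3 (position 7): no conditioning environment matches → elsewhere allophone [p].

[p], [p̚], [p]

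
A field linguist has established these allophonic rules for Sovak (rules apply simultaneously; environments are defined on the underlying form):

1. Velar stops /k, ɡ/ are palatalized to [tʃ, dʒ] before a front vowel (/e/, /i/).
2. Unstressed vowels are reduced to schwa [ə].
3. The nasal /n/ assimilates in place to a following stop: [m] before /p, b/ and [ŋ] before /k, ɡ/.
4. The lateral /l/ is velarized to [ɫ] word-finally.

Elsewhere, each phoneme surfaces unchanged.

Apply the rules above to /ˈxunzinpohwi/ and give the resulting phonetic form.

/x/ — not in any rule's target class → [x].
/u/ — between /x/ and /n/; rule 2 does not apply here → [u].
/n/ (between /u/ and /z/): rule 3 targets it, but not before a labial or velar stop → unchanged [n].
/z/ (between /n/ and /i/): no rule targets it → [z].
/i/ — between /z/ and /n/, in an unstressed syllable — surfaces as [ə] (rule 2).
/n/ (between /i/ and /p/) occurs before a labial or velar stop → [m] by rule 3.
/p/ — not in any rule's target class → [p].
/o/ (between /p/ and /h/): in an unstressed syllable, so rule 2 applies → [ə].
/h/ — not in any rule's target class → [h].
/w/ — not in any rule's target class → [w].
/i/ (word-final) occurs in an unstressed syllable → [ə] by rule 2.

[ˈxunzəmpəhwə]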